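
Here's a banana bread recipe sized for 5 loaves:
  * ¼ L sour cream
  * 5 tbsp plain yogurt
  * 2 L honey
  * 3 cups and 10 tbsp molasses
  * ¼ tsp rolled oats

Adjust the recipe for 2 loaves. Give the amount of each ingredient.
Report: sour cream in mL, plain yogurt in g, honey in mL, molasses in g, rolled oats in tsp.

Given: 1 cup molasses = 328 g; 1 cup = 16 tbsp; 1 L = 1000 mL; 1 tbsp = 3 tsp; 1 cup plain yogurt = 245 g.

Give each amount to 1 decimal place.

sour cream: 100.0 mL; plain yogurt: 30.6 g; honey: 800.0 mL; molasses: 475.6 g; rolled oats: 0.1 tsp

Scaling factor: 2/5 = 0.4.
sour cream: 0.25 L × 2/5 × 1000 mL/L = 100.0 mL
plain yogurt: 5 tbsp × 2/5 ÷ 16 tbsp/cup × 245 g/cup ≈ 30.6 g
honey: 2 L × 2/5 × 1000 mL/L = 800.0 mL
molasses: (3 cup + 10 tbsp = 3.625 cup) × 2/5 × 328 g/cup = 475.6 g
rolled oats: 0.25 tsp × 2/5 = 0.1 tsp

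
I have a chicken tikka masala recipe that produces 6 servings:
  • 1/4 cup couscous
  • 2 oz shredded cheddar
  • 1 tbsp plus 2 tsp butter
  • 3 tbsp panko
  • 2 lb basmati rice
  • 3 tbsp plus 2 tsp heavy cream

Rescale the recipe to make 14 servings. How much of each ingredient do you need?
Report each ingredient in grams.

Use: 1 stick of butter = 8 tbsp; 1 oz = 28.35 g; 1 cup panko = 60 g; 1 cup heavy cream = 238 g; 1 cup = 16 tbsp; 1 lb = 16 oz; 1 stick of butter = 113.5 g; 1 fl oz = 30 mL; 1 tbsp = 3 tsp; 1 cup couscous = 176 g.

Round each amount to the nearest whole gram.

couscous: 103 g; shredded cheddar: 132 g; butter: 55 g; panko: 26 g; basmati rice: 2117 g; heavy cream: 127 g

Scaling factor: 14/6 = 7/3.
couscous: 0.25 cup × 7/3 × 176 g/cup ≈ 103 g
shredded cheddar: 2 oz × 7/3 × 28.35 g/oz ≈ 132 g
butter: (1 tbsp + 2 tsp = 5/3 tbsp) × 7/3 ÷ 8 tbsp/stick × 113.5 g/stick ≈ 55 g
panko: 3 tbsp × 7/3 ÷ 16 tbsp/cup × 60 g/cup ≈ 26 g
basmati rice: 2 lb × 7/3 × 16 oz/lb × 28.35 g/oz ≈ 2117 g
heavy cream: (3 tbsp + 2 tsp = 11/3 tbsp) × 7/3 ÷ 16 tbsp/cup × 238 g/cup ≈ 127 g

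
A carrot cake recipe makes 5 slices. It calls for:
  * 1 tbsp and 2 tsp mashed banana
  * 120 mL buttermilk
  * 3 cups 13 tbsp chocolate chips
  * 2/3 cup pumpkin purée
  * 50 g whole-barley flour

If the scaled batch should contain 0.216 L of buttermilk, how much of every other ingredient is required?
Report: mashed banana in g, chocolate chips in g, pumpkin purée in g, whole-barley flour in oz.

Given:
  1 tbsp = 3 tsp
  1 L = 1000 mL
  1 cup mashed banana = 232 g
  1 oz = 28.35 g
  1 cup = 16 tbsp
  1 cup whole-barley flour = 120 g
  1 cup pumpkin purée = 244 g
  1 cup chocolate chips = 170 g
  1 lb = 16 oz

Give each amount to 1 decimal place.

The original recipe has 0.12 L of buttermilk, so the scaling factor is 0.216 ÷ 0.12 = 9/5 = 1.8.
mashed banana: (1 tbsp + 2 tsp = 5/3 tbsp) × 9/5 ÷ 16 tbsp/cup × 232 g/cup = 43.5 g
chocolate chips: (3 cup + 13 tbsp = 3.8125 cup) × 9/5 × 170 g/cup ≈ 1166.6 g
pumpkin purée: 2/3 cup × 9/5 × 244 g/cup = 292.8 g
whole-barley flour: 50 g × 9/5 ÷ 28.35 g/oz ≈ 3.2 oz

mashed banana: 43.5 g; chocolate chips: 1166.6 g; pumpkin purée: 292.8 g; whole-barley flour: 3.2 oz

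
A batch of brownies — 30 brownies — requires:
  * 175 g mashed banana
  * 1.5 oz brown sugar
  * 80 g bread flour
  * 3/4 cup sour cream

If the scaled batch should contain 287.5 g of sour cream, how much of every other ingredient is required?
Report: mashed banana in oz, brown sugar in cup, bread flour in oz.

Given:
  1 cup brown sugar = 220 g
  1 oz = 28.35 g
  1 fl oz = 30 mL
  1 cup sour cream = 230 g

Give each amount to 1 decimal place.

The original recipe has 172.5 g of sour cream, so the scaling factor is 287.5 ÷ 172.5 = 5/3.
mashed banana: 175 g × 5/3 ÷ 28.35 g/oz ≈ 10.3 oz
brown sugar: 1.5 oz × 5/3 × 28.35 g/oz ÷ 220 g/cup ≈ 0.3 cup
bread flour: 80 g × 5/3 ÷ 28.35 g/oz ≈ 4.7 oz

mashed banana: 10.3 oz; brown sugar: 0.3 cup; bread flour: 4.7 oz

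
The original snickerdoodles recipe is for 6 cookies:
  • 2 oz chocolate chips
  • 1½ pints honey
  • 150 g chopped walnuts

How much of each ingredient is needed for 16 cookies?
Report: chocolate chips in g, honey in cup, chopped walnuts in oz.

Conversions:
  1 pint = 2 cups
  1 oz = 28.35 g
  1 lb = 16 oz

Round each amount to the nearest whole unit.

chocolate chips: 151 g; honey: 8 cup; chopped walnuts: 14 oz

Scaling factor: 16/6 = 8/3.
chocolate chips: 2 oz × 8/3 × 28.35 g/oz ≈ 151 g
honey: 1.5 pint × 8/3 × 2 cup/pint = 8 cup
chopped walnuts: 150 g × 8/3 ÷ 28.35 g/oz ≈ 14 oz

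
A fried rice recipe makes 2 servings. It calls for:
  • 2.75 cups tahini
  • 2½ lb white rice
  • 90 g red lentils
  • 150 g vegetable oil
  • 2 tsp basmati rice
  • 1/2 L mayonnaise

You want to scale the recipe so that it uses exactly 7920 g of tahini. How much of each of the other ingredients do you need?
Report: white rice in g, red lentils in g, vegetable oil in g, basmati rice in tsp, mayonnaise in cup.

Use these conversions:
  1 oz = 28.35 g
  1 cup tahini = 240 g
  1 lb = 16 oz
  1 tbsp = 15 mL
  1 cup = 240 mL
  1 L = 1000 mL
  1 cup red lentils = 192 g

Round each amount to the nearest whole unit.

white rice: 13608 g; red lentils: 1080 g; vegetable oil: 1800 g; basmati rice: 24 tsp; mayonnaise: 25 cup

The original recipe has 660 g of tahini, so the scaling factor is 7920 ÷ 660 = 12.
white rice: 2.5 lb × 12 × 16 oz/lb × 28.35 g/oz = 13608 g
red lentils: 90 g × 12 = 1080 g
vegetable oil: 150 g × 12 = 1800 g
basmati rice: 2 tsp × 12 = 24 tsp
mayonnaise: 0.5 L × 12 × 1000 mL/L ÷ 240 mL/cup = 25 cup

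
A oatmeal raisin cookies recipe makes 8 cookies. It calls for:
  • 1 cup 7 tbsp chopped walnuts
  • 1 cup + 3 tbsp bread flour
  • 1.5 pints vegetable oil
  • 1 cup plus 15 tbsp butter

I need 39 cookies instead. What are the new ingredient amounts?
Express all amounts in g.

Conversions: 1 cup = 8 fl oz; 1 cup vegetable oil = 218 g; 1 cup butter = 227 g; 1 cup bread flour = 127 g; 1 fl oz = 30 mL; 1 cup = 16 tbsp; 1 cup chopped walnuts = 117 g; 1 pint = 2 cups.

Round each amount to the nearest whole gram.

Scaling factor: 39/8 = 4.875.
chopped walnuts: (1 cup + 7 tbsp = 1.4375 cup) × 39/8 × 117 g/cup ≈ 820 g
bread flour: (1 cup + 3 tbsp = 1.1875 cup) × 39/8 × 127 g/cup ≈ 735 g
vegetable oil: 1.5 pint × 39/8 × 2 cup/pint × 218 g/cup ≈ 3188 g
butter: (1 cup + 15 tbsp = 1.9375 cup) × 39/8 × 227 g/cup ≈ 2144 g

chopped walnuts: 820 g; bread flour: 735 g; vegetable oil: 3188 g; butter: 2144 g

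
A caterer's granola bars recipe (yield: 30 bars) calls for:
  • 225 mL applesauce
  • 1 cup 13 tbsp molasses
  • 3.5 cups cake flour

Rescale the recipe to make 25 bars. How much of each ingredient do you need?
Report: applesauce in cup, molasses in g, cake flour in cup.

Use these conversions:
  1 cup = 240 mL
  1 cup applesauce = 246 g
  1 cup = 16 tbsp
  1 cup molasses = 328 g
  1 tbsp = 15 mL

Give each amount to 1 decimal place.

applesauce: 0.8 cup; molasses: 495.4 g; cake flour: 2.9 cup

Scaling factor: 25/30 = 5/6.
applesauce: 225 mL × 5/6 ÷ 240 mL/cup ≈ 0.8 cup
molasses: (1 cup + 13 tbsp = 1.8125 cup) × 5/6 × 328 g/cup ≈ 495.4 g
cake flour: 3.5 cup × 5/6 ≈ 2.9 cup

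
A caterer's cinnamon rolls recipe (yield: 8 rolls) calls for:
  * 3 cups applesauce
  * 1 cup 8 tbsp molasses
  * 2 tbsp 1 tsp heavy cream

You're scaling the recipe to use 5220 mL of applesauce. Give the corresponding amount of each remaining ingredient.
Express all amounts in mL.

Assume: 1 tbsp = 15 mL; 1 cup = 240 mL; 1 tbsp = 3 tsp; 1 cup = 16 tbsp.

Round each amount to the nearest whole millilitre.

molasses: 2610 mL; heavy cream: 254 mL

The original recipe has 720 mL of applesauce, so the scaling factor is 5220 ÷ 720 = 29/4 = 7.25.
molasses: (1 cup + 8 tbsp = 1.5 cup) × 29/4 × 240 mL/cup = 2610 mL
heavy cream: (2 tbsp + 1 tsp = 7/3 tbsp) × 29/4 × 15 mL/tbsp ≈ 254 mL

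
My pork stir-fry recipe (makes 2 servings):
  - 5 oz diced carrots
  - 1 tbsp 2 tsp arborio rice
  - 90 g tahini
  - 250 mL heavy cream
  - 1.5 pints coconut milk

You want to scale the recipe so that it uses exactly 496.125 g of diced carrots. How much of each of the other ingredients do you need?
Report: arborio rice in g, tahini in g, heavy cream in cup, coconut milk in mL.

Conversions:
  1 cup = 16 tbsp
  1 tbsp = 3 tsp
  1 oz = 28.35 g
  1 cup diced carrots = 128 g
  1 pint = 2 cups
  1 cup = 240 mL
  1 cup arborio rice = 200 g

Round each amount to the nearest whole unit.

arborio rice: 73 g; tahini: 315 g; heavy cream: 4 cup; coconut milk: 2520 mL

The original recipe has 141.75 g of diced carrots, so the scaling factor is 496.125 ÷ 141.75 = 7/2 = 3.5.
arborio rice: (1 tbsp + 2 tsp = 5/3 tbsp) × 7/2 ÷ 16 tbsp/cup × 200 g/cup ≈ 73 g
tahini: 90 g × 7/2 = 315 g
heavy cream: 250 mL × 7/2 ÷ 240 mL/cup ≈ 4 cup
coconut milk: 1.5 pint × 7/2 × 2 cup/pint × 240 mL/cup = 2520 mL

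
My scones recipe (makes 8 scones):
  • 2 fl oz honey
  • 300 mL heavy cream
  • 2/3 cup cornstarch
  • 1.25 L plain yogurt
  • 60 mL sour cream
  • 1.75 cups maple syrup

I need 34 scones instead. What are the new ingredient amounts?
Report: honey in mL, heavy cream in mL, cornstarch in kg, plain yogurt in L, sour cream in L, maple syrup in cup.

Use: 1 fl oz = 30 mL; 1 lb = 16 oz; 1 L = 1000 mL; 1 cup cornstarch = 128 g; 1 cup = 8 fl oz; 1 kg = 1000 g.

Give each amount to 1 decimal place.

Scaling factor: 34/8 = 17/4 = 4.25.
honey: 2 fl oz × 17/4 × 30 mL/fl oz = 255.0 mL
heavy cream: 300 mL × 17/4 = 1275.0 mL
cornstarch: 2/3 cup × 17/4 × 128 g/cup ÷ 1000 g/kg ≈ 0.4 kg
plain yogurt: 1.25 L × 17/4 ≈ 5.3 L
sour cream: 60 mL × 17/4 ÷ 1000 mL/L ≈ 0.3 L
maple syrup: 1.75 cup × 17/4 ≈ 7.4 cup

honey: 255.0 mL; heavy cream: 1275.0 mL; cornstarch: 0.4 kg; plain yogurt: 5.3 L; sour cream: 0.3 L; maple syrup: 7.4 cup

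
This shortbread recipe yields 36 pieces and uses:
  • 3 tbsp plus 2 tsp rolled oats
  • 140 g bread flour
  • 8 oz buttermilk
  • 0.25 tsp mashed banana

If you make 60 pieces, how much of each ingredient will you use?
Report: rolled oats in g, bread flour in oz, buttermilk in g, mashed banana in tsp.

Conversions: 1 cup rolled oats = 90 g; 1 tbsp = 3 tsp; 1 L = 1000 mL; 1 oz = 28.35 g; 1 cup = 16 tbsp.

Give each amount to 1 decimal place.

Scaling factor: 60/36 = 5/3.
rolled oats: (3 tbsp + 2 tsp = 11/3 tbsp) × 5/3 ÷ 16 tbsp/cup × 90 g/cup ≈ 34.4 g
bread flour: 140 g × 5/3 ÷ 28.35 g/oz ≈ 8.2 oz
buttermilk: 8 oz × 5/3 × 28.35 g/oz = 378.0 g
mashed banana: 0.25 tsp × 5/3 ≈ 0.4 tsp

rolled oats: 34.4 g; bread flour: 8.2 oz; buttermilk: 378.0 g; mashed banana: 0.4 tsp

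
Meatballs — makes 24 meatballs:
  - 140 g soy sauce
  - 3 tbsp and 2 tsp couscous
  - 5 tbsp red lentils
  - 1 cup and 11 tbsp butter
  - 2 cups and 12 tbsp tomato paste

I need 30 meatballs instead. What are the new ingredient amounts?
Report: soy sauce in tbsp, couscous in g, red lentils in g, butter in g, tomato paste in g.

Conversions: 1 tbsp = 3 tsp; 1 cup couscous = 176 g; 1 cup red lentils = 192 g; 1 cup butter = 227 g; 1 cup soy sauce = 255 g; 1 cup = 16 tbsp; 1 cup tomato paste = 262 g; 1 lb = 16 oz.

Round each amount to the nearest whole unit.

Scaling factor: 30/24 = 5/4 = 1.25.
soy sauce: 140 g × 5/4 ÷ 255 g/cup × 16 tbsp/cup ≈ 11 tbsp
couscous: (3 tbsp + 2 tsp = 11/3 tbsp) × 5/4 ÷ 16 tbsp/cup × 176 g/cup ≈ 50 g
red lentils: 5 tbsp × 5/4 ÷ 16 tbsp/cup × 192 g/cup = 75 g
butter: (1 cup + 11 tbsp = 1.6875 cup) × 5/4 × 227 g/cup ≈ 479 g
tomato paste: (2 cup + 12 tbsp = 2.75 cup) × 5/4 × 262 g/cup ≈ 901 g

soy sauce: 11 tbsp; couscous: 50 g; red lentils: 75 g; butter: 479 g; tomato paste: 901 g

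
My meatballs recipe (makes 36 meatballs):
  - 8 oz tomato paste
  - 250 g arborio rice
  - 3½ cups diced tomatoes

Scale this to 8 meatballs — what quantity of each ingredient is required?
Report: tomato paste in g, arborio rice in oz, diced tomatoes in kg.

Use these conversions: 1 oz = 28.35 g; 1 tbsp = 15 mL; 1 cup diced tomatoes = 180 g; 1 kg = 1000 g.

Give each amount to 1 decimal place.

Scaling factor: 8/36 = 2/9.
tomato paste: 8 oz × 2/9 × 28.35 g/oz = 50.4 g
arborio rice: 250 g × 2/9 ÷ 28.35 g/oz ≈ 2.0 oz
diced tomatoes: 3.5 cup × 2/9 × 180 g/cup ÷ 1000 g/kg ≈ 0.1 kg

tomato paste: 50.4 g; arborio rice: 2.0 oz; diced tomatoes: 0.1 kg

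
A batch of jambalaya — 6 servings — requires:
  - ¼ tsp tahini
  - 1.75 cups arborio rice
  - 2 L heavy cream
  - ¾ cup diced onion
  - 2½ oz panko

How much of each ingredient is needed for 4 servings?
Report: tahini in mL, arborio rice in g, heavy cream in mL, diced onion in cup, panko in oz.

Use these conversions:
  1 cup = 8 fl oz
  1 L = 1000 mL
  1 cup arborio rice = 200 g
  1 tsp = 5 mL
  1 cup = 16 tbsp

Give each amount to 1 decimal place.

tahini: 0.8 mL; arborio rice: 233.3 g; heavy cream: 1333.3 mL; diced onion: 0.5 cup; panko: 1.7 oz

Scaling factor: 4/6 = 2/3.
tahini: 0.25 tsp × 2/3 × 5 mL/tsp ≈ 0.8 mL
arborio rice: 1.75 cup × 2/3 × 200 g/cup ≈ 233.3 g
heavy cream: 2 L × 2/3 × 1000 mL/L ≈ 1333.3 mL
diced onion: 0.75 cup × 2/3 = 0.5 cup
panko: 2.5 oz × 2/3 ≈ 1.7 oz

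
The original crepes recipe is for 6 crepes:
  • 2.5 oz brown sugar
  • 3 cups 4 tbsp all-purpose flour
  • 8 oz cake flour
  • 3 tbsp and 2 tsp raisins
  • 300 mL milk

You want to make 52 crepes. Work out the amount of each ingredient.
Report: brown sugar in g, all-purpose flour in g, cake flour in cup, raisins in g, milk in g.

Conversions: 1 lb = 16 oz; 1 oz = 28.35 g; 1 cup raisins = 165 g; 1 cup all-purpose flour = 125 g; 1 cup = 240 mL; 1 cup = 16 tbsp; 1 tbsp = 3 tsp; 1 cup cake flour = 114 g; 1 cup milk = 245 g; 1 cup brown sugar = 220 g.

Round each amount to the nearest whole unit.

Scaling factor: 52/6 = 26/3.
brown sugar: 2.5 oz × 26/3 × 28.35 g/oz ≈ 614 g
all-purpose flour: (3 cup + 4 tbsp = 3.25 cup) × 26/3 × 125 g/cup ≈ 3521 g
cake flour: 8 oz × 26/3 × 28.35 g/oz ÷ 114 g/cup ≈ 17 cup
raisins: (3 tbsp + 2 tsp = 11/3 tbsp) × 26/3 ÷ 16 tbsp/cup × 165 g/cup ≈ 328 g
milk: 300 mL × 26/3 ÷ 240 mL/cup × 245 g/cup ≈ 2654 g

brown sugar: 614 g; all-purpose flour: 3521 g; cake flour: 17 cup; raisins: 328 g; milk: 2654 g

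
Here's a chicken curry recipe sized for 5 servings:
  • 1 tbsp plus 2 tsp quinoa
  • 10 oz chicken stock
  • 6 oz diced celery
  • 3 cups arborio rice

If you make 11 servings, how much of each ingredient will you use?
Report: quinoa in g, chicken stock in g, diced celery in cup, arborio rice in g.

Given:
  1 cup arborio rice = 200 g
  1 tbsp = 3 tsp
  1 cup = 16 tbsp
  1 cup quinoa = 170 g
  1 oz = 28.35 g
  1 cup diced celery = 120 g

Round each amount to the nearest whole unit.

Scaling factor: 11/5 = 2.2.
quinoa: (1 tbsp + 2 tsp = 5/3 tbsp) × 11/5 ÷ 16 tbsp/cup × 170 g/cup ≈ 39 g
chicken stock: 10 oz × 11/5 × 28.35 g/oz ≈ 624 g
diced celery: 6 oz × 11/5 × 28.35 g/oz ÷ 120 g/cup ≈ 3 cup
arborio rice: 3 cup × 11/5 × 200 g/cup = 1320 g

quinoa: 39 g; chicken stock: 624 g; diced celery: 3 cup; arborio rice: 1320 g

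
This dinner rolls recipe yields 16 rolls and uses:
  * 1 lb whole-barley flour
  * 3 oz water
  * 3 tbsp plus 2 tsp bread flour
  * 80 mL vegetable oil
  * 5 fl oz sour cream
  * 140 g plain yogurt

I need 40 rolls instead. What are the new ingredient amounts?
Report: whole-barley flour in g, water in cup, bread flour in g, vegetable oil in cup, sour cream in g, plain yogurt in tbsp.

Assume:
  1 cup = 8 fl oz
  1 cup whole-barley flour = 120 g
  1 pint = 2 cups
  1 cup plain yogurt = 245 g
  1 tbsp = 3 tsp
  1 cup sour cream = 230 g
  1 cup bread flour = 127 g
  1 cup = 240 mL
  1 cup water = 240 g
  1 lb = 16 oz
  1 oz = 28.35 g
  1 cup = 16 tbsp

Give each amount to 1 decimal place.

whole-barley flour: 1134.0 g; water: 0.9 cup; bread flour: 72.8 g; vegetable oil: 0.8 cup; sour cream: 359.4 g; plain yogurt: 22.9 tbsp

Scaling factor: 40/16 = 5/2 = 2.5.
whole-barley flour: 1 lb × 5/2 × 16 oz/lb × 28.35 g/oz = 1134.0 g
water: 3 oz × 5/2 × 28.35 g/oz ÷ 240 g/cup ≈ 0.9 cup
bread flour: (3 tbsp + 2 tsp = 11/3 tbsp) × 5/2 ÷ 16 tbsp/cup × 127 g/cup ≈ 72.8 g
vegetable oil: 80 mL × 5/2 ÷ 240 mL/cup ≈ 0.8 cup
sour cream: 5 fl oz × 5/2 ÷ 8 fl oz/cup × 230 g/cup ≈ 359.4 g
plain yogurt: 140 g × 5/2 ÷ 245 g/cup × 16 tbsp/cup ≈ 22.9 tbsp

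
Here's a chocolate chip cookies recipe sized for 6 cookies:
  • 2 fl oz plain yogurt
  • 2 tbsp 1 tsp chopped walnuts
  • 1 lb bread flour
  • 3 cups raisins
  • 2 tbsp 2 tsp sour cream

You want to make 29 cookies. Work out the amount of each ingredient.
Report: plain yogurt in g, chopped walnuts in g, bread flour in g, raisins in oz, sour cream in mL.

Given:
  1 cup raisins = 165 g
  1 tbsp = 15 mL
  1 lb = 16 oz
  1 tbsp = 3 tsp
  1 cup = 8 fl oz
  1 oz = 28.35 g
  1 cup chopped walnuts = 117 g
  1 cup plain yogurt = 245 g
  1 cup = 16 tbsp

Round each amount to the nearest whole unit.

Scaling factor: 29/6.
plain yogurt: 2 fl oz × 29/6 ÷ 8 fl oz/cup × 245 g/cup ≈ 296 g
chopped walnuts: (2 tbsp + 1 tsp = 7/3 tbsp) × 29/6 ÷ 16 tbsp/cup × 117 g/cup ≈ 82 g
bread flour: 1 lb × 29/6 × 16 oz/lb × 28.35 g/oz ≈ 2192 g
raisins: 3 cup × 29/6 × 165 g/cup ÷ 28.35 g/oz ≈ 84 oz
sour cream: (2 tbsp + 2 tsp = 8/3 tbsp) × 29/6 × 15 mL/tbsp ≈ 193 mL

plain yogurt: 296 g; chopped walnuts: 82 g; bread flour: 2192 g; raisins: 84 oz; sour cream: 193 mL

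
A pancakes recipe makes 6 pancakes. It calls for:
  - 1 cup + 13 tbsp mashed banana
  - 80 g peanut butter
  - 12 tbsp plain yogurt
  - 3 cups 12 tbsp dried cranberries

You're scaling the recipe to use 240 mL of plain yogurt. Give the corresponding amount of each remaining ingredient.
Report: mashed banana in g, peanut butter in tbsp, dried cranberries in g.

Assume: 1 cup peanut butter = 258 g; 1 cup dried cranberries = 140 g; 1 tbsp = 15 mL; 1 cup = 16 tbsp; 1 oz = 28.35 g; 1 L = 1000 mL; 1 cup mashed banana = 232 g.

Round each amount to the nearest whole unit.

mashed banana: 561 g; peanut butter: 7 tbsp; dried cranberries: 700 g

The original recipe has 180 mL of plain yogurt, so the scaling factor is 240 ÷ 180 = 4/3.
mashed banana: (1 cup + 13 tbsp = 1.8125 cup) × 4/3 × 232 g/cup ≈ 561 g
peanut butter: 80 g × 4/3 ÷ 258 g/cup × 16 tbsp/cup ≈ 7 tbsp
dried cranberries: (3 cup + 12 tbsp = 3.75 cup) × 4/3 × 140 g/cup = 700 g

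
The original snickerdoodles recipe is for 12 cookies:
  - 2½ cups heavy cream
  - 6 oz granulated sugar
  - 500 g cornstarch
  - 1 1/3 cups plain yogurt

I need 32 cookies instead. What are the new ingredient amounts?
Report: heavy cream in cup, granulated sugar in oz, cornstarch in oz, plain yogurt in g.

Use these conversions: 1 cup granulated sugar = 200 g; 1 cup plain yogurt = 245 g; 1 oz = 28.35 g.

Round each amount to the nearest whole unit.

heavy cream: 7 cup; granulated sugar: 16 oz; cornstarch: 47 oz; plain yogurt: 871 g

Scaling factor: 32/12 = 8/3.
heavy cream: 2.5 cup × 8/3 ≈ 7 cup
granulated sugar: 6 oz × 8/3 = 16 oz
cornstarch: 500 g × 8/3 ÷ 28.35 g/oz ≈ 47 oz
plain yogurt: 4/3 cup × 8/3 × 245 g/cup ≈ 871 g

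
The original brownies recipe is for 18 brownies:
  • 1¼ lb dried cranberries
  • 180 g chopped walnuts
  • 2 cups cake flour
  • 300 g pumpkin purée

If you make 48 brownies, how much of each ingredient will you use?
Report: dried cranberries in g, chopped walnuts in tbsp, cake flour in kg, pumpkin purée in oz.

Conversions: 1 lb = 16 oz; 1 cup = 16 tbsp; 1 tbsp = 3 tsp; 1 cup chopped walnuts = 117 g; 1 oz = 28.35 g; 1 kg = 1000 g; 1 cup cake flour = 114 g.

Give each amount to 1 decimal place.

Scaling factor: 48/18 = 8/3.
dried cranberries: 1.25 lb × 8/3 × 16 oz/lb × 28.35 g/oz = 1512.0 g
chopped walnuts: 180 g × 8/3 ÷ 117 g/cup × 16 tbsp/cup ≈ 65.6 tbsp
cake flour: 2 cup × 8/3 × 114 g/cup ÷ 1000 g/kg ≈ 0.6 kg
pumpkin purée: 300 g × 8/3 ÷ 28.35 g/oz ≈ 28.2 oz

dried cranberries: 1512.0 g; chopped walnuts: 65.6 tbsp; cake flour: 0.6 kg; pumpkin purée: 28.2 oz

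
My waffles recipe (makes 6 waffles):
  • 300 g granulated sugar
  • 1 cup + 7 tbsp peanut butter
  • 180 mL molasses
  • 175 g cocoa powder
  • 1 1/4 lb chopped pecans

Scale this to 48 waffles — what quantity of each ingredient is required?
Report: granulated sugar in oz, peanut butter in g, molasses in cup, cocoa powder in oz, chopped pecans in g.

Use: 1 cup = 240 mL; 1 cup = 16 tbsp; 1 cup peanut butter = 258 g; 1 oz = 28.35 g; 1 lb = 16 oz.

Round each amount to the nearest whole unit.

Scaling factor: 48/6 = 8.
granulated sugar: 300 g × 8 ÷ 28.35 g/oz ≈ 85 oz
peanut butter: (1 cup + 7 tbsp = 1.4375 cup) × 8 × 258 g/cup = 2967 g
molasses: 180 mL × 8 ÷ 240 mL/cup = 6 cup
cocoa powder: 175 g × 8 ÷ 28.35 g/oz ≈ 49 oz
chopped pecans: 1.25 lb × 8 × 16 oz/lb × 28.35 g/oz = 4536 g

granulated sugar: 85 oz; peanut butter: 2967 g; molasses: 6 cup; cocoa powder: 49 oz; chopped pecans: 4536 g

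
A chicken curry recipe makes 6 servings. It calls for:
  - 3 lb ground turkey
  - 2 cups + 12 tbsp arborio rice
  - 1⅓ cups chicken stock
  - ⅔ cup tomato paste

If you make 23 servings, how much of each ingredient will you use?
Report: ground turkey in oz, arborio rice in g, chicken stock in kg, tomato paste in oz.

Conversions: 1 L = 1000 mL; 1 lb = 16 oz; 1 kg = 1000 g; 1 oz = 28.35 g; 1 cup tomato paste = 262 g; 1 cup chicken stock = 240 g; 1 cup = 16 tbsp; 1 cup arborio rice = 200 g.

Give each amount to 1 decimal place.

ground turkey: 184.0 oz; arborio rice: 2108.3 g; chicken stock: 1.2 kg; tomato paste: 23.6 oz

Scaling factor: 23/6.
ground turkey: 3 lb × 23/6 × 16 oz/lb = 184.0 oz
arborio rice: (2 cup + 12 tbsp = 2.75 cup) × 23/6 × 200 g/cup ≈ 2108.3 g
chicken stock: 4/3 cup × 23/6 × 240 g/cup ÷ 1000 g/kg ≈ 1.2 kg
tomato paste: 2/3 cup × 23/6 × 262 g/cup ÷ 28.35 g/oz ≈ 23.6 oz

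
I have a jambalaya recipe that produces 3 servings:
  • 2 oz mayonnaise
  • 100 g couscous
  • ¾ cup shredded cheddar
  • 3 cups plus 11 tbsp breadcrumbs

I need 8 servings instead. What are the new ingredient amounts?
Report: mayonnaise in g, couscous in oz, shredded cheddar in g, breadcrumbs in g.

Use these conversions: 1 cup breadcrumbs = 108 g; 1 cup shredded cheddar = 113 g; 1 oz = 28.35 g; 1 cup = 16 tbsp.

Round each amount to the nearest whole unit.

Scaling factor: 8/3.
mayonnaise: 2 oz × 8/3 × 28.35 g/oz ≈ 151 g
couscous: 100 g × 8/3 ÷ 28.35 g/oz ≈ 9 oz
shredded cheddar: 0.75 cup × 8/3 × 113 g/cup = 226 g
breadcrumbs: (3 cup + 11 tbsp = 3.6875 cup) × 8/3 × 108 g/cup = 1062 g

mayonnaise: 151 g; couscous: 9 oz; shredded cheddar: 226 g; breadcrumbs: 1062 g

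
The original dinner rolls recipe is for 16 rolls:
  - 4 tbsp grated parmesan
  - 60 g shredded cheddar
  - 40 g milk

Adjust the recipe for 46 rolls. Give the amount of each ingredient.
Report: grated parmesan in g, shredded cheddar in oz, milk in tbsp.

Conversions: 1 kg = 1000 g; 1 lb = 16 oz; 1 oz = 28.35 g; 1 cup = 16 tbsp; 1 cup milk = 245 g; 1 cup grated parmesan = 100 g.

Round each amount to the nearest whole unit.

Scaling factor: 46/16 = 23/8 = 2.875.
grated parmesan: 4 tbsp × 23/8 ÷ 16 tbsp/cup × 100 g/cup ≈ 72 g
shredded cheddar: 60 g × 23/8 ÷ 28.35 g/oz ≈ 6 oz
milk: 40 g × 23/8 ÷ 245 g/cup × 16 tbsp/cup ≈ 8 tbsp

grated parmesan: 72 g; shredded cheddar: 6 oz; milk: 8 tbsp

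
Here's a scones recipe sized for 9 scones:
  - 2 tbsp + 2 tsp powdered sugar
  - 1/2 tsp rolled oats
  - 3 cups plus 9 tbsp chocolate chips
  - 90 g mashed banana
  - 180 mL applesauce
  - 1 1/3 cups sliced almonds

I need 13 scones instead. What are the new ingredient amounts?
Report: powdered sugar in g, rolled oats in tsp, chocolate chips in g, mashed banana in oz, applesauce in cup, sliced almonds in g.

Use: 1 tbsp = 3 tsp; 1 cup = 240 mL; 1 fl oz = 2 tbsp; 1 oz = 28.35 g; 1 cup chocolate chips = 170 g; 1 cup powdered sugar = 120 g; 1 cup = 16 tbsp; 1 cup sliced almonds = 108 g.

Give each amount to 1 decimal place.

Scaling factor: 13/9.
powdered sugar: (2 tbsp + 2 tsp = 8/3 tbsp) × 13/9 ÷ 16 tbsp/cup × 120 g/cup ≈ 28.9 g
rolled oats: 0.5 tsp × 13/9 ≈ 0.7 tsp
chocolate chips: (3 cup + 9 tbsp = 3.5625 cup) × 13/9 × 170 g/cup ≈ 874.8 g
mashed banana: 90 g × 13/9 ÷ 28.35 g/oz ≈ 4.6 oz
applesauce: 180 mL × 13/9 ÷ 240 mL/cup ≈ 1.1 cup
sliced almonds: 4/3 cup × 13/9 × 108 g/cup = 208.0 g

powdered sugar: 28.9 g; rolled oats: 0.7 tsp; chocolate chips: 874.8 g; mashed banana: 4.6 oz; applesauce: 1.1 cup; sliced almonds: 208.0 g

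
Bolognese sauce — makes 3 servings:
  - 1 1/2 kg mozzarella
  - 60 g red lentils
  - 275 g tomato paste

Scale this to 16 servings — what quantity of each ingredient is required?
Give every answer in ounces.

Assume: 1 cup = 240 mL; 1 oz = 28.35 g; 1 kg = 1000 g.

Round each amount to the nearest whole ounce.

mozzarella: 282 oz; red lentils: 11 oz; tomato paste: 52 oz

Scaling factor: 16/3.
mozzarella: 1.5 kg × 16/3 × 1000 g/kg ÷ 28.35 g/oz ≈ 282 oz
red lentils: 60 g × 16/3 ÷ 28.35 g/oz ≈ 11 oz
tomato paste: 275 g × 16/3 ÷ 28.35 g/oz ≈ 52 oz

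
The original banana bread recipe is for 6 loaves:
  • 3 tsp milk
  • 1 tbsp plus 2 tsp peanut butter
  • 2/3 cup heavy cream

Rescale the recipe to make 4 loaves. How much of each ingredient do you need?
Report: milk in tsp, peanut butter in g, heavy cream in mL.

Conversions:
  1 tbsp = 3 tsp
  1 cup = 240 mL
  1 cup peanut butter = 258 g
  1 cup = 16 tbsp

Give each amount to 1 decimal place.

milk: 2.0 tsp; peanut butter: 17.9 g; heavy cream: 106.7 mL

Scaling factor: 4/6 = 2/3.
milk: 3 tsp × 2/3 = 2.0 tsp
peanut butter: (1 tbsp + 2 tsp = 5/3 tbsp) × 2/3 ÷ 16 tbsp/cup × 258 g/cup ≈ 17.9 g
heavy cream: 2/3 cup × 2/3 × 240 mL/cup ≈ 106.7 mL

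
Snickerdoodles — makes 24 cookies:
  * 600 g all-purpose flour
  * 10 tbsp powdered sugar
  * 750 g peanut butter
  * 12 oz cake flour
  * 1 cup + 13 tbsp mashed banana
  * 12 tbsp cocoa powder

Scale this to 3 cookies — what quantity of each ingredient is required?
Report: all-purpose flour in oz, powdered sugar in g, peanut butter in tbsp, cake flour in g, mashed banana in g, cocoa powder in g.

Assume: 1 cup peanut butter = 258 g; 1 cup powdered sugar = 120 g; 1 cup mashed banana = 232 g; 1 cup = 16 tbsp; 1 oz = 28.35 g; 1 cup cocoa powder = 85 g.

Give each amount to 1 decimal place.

all-purpose flour: 2.6 oz; powdered sugar: 9.4 g; peanut butter: 5.8 tbsp; cake flour: 42.5 g; mashed banana: 52.6 g; cocoa powder: 8.0 g

Scaling factor: 3/24 = 1/8 = 0.125.
all-purpose flour: 600 g × 1/8 ÷ 28.35 g/oz ≈ 2.6 oz
powdered sugar: 10 tbsp × 1/8 ÷ 16 tbsp/cup × 120 g/cup ≈ 9.4 g
peanut butter: 750 g × 1/8 ÷ 258 g/cup × 16 tbsp/cup ≈ 5.8 tbsp
cake flour: 12 oz × 1/8 × 28.35 g/oz ≈ 42.5 g
mashed banana: (1 cup + 13 tbsp = 1.8125 cup) × 1/8 × 232 g/cup ≈ 52.6 g
cocoa powder: 12 tbsp × 1/8 ÷ 16 tbsp/cup × 85 g/cup ≈ 8.0 g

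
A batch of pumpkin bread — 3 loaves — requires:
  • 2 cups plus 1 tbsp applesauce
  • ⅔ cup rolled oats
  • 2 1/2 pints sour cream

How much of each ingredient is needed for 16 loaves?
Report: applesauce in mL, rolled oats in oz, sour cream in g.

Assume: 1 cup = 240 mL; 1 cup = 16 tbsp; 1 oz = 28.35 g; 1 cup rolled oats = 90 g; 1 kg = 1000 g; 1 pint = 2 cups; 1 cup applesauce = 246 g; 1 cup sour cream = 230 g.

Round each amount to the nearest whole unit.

Scaling factor: 16/3.
applesauce: (2 cup + 1 tbsp = 2.0625 cup) × 16/3 × 240 mL/cup = 2640 mL
rolled oats: 2/3 cup × 16/3 × 90 g/cup ÷ 28.35 g/oz ≈ 11 oz
sour cream: 2.5 pint × 16/3 × 2 cup/pint × 230 g/cup ≈ 6133 g

applesauce: 2640 mL; rolled oats: 11 oz; sour cream: 6133 g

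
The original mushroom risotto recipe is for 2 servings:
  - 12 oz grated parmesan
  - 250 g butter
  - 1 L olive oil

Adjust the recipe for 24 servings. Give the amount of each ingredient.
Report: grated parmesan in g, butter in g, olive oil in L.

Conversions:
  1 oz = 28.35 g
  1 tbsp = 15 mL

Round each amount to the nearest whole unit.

Scaling factor: 24/2 = 12.
grated parmesan: 12 oz × 12 × 28.35 g/oz ≈ 4082 g
butter: 250 g × 12 = 3000 g
olive oil: 1 L × 12 = 12 L

grated parmesan: 4082 g; butter: 3000 g; olive oil: 12 L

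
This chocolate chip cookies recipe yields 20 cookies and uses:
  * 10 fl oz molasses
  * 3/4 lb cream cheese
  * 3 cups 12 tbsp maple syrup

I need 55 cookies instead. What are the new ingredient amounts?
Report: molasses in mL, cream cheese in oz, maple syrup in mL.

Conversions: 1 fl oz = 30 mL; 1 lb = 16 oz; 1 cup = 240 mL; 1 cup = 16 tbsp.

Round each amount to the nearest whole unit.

Scaling factor: 55/20 = 11/4 = 2.75.
molasses: 10 fl oz × 11/4 × 30 mL/fl oz = 825 mL
cream cheese: 0.75 lb × 11/4 × 16 oz/lb = 33 oz
maple syrup: (3 cup + 12 tbsp = 3.75 cup) × 11/4 × 240 mL/cup = 2475 mL

molasses: 825 mL; cream cheese: 33 oz; maple syrup: 2475 mL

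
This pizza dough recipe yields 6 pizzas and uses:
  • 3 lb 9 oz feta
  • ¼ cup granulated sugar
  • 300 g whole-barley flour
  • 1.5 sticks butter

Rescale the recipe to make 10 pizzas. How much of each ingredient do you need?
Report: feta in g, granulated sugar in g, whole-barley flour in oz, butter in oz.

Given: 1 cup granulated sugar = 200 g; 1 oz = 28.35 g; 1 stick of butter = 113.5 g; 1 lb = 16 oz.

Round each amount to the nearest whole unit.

feta: 2693 g; granulated sugar: 83 g; whole-barley flour: 18 oz; butter: 10 oz

Scaling factor: 10/6 = 5/3.
feta: (3 lb + 9 oz = 3.5625 lb) × 5/3 × 16 oz/lb × 28.35 g/oz ≈ 2693 g
granulated sugar: 0.25 cup × 5/3 × 200 g/cup ≈ 83 g
whole-barley flour: 300 g × 5/3 ÷ 28.35 g/oz ≈ 18 oz
butter: 1.5 stick × 5/3 × 113.5 g/stick ÷ 28.35 g/oz ≈ 10 oz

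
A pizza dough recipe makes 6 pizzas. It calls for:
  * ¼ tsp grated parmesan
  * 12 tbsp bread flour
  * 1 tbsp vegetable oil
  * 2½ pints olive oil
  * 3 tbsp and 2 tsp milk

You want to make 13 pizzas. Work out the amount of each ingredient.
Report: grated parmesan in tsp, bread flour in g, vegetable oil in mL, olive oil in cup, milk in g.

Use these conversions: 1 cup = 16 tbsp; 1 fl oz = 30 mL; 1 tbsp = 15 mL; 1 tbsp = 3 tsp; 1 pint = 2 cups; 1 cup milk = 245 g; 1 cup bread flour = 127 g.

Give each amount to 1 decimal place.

Scaling factor: 13/6.
grated parmesan: 0.25 tsp × 13/6 ≈ 0.5 tsp
bread flour: 12 tbsp × 13/6 ÷ 16 tbsp/cup × 127 g/cup ≈ 206.4 g
vegetable oil: 1 tbsp × 13/6 × 15 mL/tbsp = 32.5 mL
olive oil: 2.5 pint × 13/6 × 2 cup/pint ≈ 10.8 cup
milk: (3 tbsp + 2 tsp = 11/3 tbsp) × 13/6 ÷ 16 tbsp/cup × 245 g/cup ≈ 121.6 g

grated parmesan: 0.5 tsp; bread flour: 206.4 g; vegetable oil: 32.5 mL; olive oil: 10.8 cup; milk: 121.6 g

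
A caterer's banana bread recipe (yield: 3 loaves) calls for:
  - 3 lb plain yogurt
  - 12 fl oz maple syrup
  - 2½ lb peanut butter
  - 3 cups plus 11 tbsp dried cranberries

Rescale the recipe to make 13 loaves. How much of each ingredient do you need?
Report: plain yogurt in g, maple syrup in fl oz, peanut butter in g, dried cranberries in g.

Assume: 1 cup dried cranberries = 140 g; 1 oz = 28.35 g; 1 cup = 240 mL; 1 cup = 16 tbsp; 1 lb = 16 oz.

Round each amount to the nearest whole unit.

Scaling factor: 13/3.
plain yogurt: 3 lb × 13/3 × 16 oz/lb × 28.35 g/oz ≈ 5897 g
maple syrup: 12 fl oz × 13/3 = 52 fl oz
peanut butter: 2.5 lb × 13/3 × 16 oz/lb × 28.35 g/oz = 4914 g
dried cranberries: (3 cup + 11 tbsp = 3.6875 cup) × 13/3 × 140 g/cup ≈ 2237 g

plain yogurt: 5897 g; maple syrup: 52 fl oz; peanut butter: 4914 g; dried cranberries: 2237 g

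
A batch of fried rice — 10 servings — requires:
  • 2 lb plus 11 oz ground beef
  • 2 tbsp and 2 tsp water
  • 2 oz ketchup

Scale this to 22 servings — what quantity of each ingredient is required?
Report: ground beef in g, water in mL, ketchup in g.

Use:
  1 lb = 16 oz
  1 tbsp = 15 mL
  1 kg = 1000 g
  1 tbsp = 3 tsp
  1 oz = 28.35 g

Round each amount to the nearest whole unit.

ground beef: 2682 g; water: 88 mL; ketchup: 125 g

Scaling factor: 22/10 = 11/5 = 2.2.
ground beef: (2 lb + 11 oz = 2.6875 lb) × 11/5 × 16 oz/lb × 28.35 g/oz ≈ 2682 g
water: (2 tbsp + 2 tsp = 8/3 tbsp) × 11/5 × 15 mL/tbsp = 88 mL
ketchup: 2 oz × 11/5 × 28.35 g/oz ≈ 125 g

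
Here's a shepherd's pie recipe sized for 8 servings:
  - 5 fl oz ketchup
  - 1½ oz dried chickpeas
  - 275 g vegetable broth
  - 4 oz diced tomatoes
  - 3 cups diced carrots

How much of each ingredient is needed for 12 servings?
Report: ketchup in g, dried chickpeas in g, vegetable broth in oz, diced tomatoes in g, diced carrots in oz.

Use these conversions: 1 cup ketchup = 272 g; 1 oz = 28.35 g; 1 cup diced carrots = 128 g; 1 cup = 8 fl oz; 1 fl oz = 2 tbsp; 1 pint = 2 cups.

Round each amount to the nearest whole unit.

ketchup: 255 g; dried chickpeas: 64 g; vegetable broth: 15 oz; diced tomatoes: 170 g; diced carrots: 20 oz

Scaling factor: 12/8 = 3/2 = 1.5.
ketchup: 5 fl oz × 3/2 ÷ 8 fl oz/cup × 272 g/cup = 255 g
dried chickpeas: 1.5 oz × 3/2 × 28.35 g/oz ≈ 64 g
vegetable broth: 275 g × 3/2 ÷ 28.35 g/oz ≈ 15 oz
diced tomatoes: 4 oz × 3/2 × 28.35 g/oz ≈ 170 g
diced carrots: 3 cup × 3/2 × 128 g/cup ÷ 28.35 g/oz ≈ 20 oz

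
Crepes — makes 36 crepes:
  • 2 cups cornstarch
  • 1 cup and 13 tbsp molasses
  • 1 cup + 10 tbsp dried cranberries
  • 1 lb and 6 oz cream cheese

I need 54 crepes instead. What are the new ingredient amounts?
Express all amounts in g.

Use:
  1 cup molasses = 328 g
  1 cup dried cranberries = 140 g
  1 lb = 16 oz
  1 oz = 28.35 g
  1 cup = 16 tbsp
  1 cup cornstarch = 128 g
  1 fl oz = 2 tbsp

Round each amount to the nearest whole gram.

Scaling factor: 54/36 = 3/2 = 1.5.
cornstarch: 2 cup × 3/2 × 128 g/cup = 384 g
molasses: (1 cup + 13 tbsp = 1.8125 cup) × 3/2 × 328 g/cup ≈ 892 g
dried cranberries: (1 cup + 10 tbsp = 1.625 cup) × 3/2 × 140 g/cup ≈ 341 g
cream cheese: (1 lb + 6 oz = 1.375 lb) × 3/2 × 16 oz/lb × 28.35 g/oz ≈ 936 g

cornstarch: 384 g; molasses: 892 g; dried cranberries: 341 g; cream cheese: 936 g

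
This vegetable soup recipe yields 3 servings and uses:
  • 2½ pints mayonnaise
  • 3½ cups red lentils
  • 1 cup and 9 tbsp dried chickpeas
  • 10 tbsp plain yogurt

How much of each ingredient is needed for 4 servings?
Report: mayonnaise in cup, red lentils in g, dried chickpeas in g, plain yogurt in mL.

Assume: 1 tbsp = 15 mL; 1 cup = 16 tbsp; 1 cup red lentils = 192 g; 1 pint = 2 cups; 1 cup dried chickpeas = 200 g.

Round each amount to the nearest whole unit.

Scaling factor: 4/3.
mayonnaise: 2.5 pint × 4/3 × 2 cup/pint ≈ 7 cup
red lentils: 3.5 cup × 4/3 × 192 g/cup = 896 g
dried chickpeas: (1 cup + 9 tbsp = 1.5625 cup) × 4/3 × 200 g/cup ≈ 417 g
plain yogurt: 10 tbsp × 4/3 × 15 mL/tbsp = 200 mL

mayonnaise: 7 cup; red lentils: 896 g; dried chickpeas: 417 g; plain yogurt: 200 mL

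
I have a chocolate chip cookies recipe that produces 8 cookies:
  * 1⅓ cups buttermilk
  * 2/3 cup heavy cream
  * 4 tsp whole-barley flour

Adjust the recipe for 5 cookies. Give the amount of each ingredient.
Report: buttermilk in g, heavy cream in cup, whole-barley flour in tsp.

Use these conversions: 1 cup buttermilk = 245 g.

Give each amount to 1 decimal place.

buttermilk: 204.2 g; heavy cream: 0.4 cup; whole-barley flour: 2.5 tsp

Scaling factor: 5/8 = 0.625.
buttermilk: 4/3 cup × 5/8 × 245 g/cup ≈ 204.2 g
heavy cream: 2/3 cup × 5/8 ≈ 0.4 cup
whole-barley flour: 4 tsp × 5/8 = 2.5 tsp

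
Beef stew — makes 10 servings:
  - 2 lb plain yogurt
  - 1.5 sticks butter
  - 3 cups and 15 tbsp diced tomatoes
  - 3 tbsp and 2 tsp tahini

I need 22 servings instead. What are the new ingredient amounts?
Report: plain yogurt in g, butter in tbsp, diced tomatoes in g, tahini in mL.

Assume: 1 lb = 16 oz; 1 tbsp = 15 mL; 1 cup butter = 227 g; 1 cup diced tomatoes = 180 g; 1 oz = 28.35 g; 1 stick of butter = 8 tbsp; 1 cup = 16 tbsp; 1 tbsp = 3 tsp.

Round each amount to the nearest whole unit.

Scaling factor: 22/10 = 11/5 = 2.2.
plain yogurt: 2 lb × 11/5 × 16 oz/lb × 28.35 g/oz ≈ 1996 g
butter: 1.5 stick × 11/5 × 8 tbsp/stick ≈ 26 tbsp
diced tomatoes: (3 cup + 15 tbsp = 3.9375 cup) × 11/5 × 180 g/cup ≈ 1559 g
tahini: (3 tbsp + 2 tsp = 11/3 tbsp) × 11/5 × 15 mL/tbsp = 121 mL

plain yogurt: 1996 g; butter: 26 tbsp; diced tomatoes: 1559 g; tahini: 121 mL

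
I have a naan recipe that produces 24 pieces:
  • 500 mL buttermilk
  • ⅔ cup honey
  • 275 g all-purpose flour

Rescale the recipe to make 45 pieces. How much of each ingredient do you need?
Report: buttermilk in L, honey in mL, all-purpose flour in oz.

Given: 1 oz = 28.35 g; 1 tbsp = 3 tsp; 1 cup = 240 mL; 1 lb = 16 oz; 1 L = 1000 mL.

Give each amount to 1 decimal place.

Scaling factor: 45/24 = 15/8 = 1.875.
buttermilk: 500 mL × 15/8 ÷ 1000 mL/L ≈ 0.9 L
honey: 2/3 cup × 15/8 × 240 mL/cup = 300.0 mL
all-purpose flour: 275 g × 15/8 ÷ 28.35 g/oz ≈ 18.2 oz

buttermilk: 0.9 L; honey: 300.0 mL; all-purpose flour: 18.2 oz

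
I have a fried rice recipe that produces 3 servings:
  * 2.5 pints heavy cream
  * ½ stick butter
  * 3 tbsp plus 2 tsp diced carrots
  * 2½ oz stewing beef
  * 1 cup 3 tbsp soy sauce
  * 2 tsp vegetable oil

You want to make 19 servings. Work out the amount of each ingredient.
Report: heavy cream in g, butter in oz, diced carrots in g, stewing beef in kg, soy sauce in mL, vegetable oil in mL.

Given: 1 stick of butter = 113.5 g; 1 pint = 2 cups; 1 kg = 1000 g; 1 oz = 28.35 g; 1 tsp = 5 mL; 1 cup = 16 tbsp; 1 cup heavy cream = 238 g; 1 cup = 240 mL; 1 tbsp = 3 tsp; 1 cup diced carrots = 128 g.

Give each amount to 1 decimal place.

Scaling factor: 19/3.
heavy cream: 2.5 pint × 19/3 × 2 cup/pint × 238 g/cup ≈ 7536.7 g
butter: 0.5 stick × 19/3 × 113.5 g/stick ÷ 28.35 g/oz ≈ 12.7 oz
diced carrots: (3 tbsp + 2 tsp = 11/3 tbsp) × 19/3 ÷ 16 tbsp/cup × 128 g/cup ≈ 185.8 g
stewing beef: 2.5 oz × 19/3 × 28.35 g/oz ÷ 1000 g/kg ≈ 0.4 kg
soy sauce: (1 cup + 3 tbsp = 1.1875 cup) × 19/3 × 240 mL/cup = 1805.0 mL
vegetable oil: 2 tsp × 19/3 × 5 mL/tsp ≈ 63.3 mL

heavy cream: 7536.7 g; butter: 12.7 oz; diced carrots: 185.8 g; stewing beef: 0.4 kg; soy sauce: 1805.0 mL; vegetable oil: 63.3 mL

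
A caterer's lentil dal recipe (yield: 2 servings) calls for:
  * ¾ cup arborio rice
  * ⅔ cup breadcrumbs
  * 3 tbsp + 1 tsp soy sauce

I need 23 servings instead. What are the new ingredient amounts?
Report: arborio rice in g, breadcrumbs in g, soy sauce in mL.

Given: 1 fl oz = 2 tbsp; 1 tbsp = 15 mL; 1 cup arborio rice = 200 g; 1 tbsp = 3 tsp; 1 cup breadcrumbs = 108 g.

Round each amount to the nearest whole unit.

Scaling factor: 23/2 = 11.5.
arborio rice: 0.75 cup × 23/2 × 200 g/cup = 1725 g
breadcrumbs: 2/3 cup × 23/2 × 108 g/cup = 828 g
soy sauce: (3 tbsp + 1 tsp = 10/3 tbsp) × 23/2 × 15 mL/tbsp = 575 mL

arborio rice: 1725 g; breadcrumbs: 828 g; soy sauce: 575 mL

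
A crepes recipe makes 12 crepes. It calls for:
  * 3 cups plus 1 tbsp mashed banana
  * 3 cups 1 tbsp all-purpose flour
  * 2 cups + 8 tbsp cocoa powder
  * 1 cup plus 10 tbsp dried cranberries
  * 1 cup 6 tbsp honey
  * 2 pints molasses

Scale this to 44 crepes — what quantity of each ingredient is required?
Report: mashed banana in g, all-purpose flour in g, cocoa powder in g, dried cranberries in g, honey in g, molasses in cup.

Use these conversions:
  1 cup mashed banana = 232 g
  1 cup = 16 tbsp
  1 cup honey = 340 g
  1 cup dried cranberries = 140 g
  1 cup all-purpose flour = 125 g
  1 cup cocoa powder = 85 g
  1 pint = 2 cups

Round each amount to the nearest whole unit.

mashed banana: 2605 g; all-purpose flour: 1404 g; cocoa powder: 779 g; dried cranberries: 834 g; honey: 1714 g; molasses: 15 cup

Scaling factor: 44/12 = 11/3.
mashed banana: (3 cup + 1 tbsp = 3.0625 cup) × 11/3 × 232 g/cup ≈ 2605 g
all-purpose flour: (3 cup + 1 tbsp = 3.0625 cup) × 11/3 × 125 g/cup ≈ 1404 g
cocoa powder: (2 cup + 8 tbsp = 2.5 cup) × 11/3 × 85 g/cup ≈ 779 g
dried cranberries: (1 cup + 10 tbsp = 1.625 cup) × 11/3 × 140 g/cup ≈ 834 g
honey: (1 cup + 6 tbsp = 1.375 cup) × 11/3 × 340 g/cup ≈ 1714 g
molasses: 2 pint × 11/3 × 2 cup/pint ≈ 15 cup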